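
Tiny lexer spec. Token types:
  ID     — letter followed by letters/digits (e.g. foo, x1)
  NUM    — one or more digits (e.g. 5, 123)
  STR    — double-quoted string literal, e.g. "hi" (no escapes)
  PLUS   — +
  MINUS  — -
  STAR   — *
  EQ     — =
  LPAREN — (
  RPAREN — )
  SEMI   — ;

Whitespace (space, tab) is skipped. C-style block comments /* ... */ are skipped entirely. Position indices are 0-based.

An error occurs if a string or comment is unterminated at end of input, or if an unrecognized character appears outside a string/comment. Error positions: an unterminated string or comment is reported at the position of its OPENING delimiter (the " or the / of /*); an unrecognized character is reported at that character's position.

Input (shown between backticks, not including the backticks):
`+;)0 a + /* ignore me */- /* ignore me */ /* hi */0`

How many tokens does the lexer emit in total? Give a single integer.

pos=0: emit PLUS '+'
pos=1: emit SEMI ';'
pos=2: emit RPAREN ')'
pos=3: emit NUM '0' (now at pos=4)
pos=5: emit ID 'a' (now at pos=6)
pos=7: emit PLUS '+'
pos=9: enter COMMENT mode (saw '/*')
exit COMMENT mode (now at pos=24)
pos=24: emit MINUS '-'
pos=26: enter COMMENT mode (saw '/*')
exit COMMENT mode (now at pos=41)
pos=42: enter COMMENT mode (saw '/*')
exit COMMENT mode (now at pos=50)
pos=50: emit NUM '0' (now at pos=51)
DONE. 8 tokens: [PLUS, SEMI, RPAREN, NUM, ID, PLUS, MINUS, NUM]

Answer: 8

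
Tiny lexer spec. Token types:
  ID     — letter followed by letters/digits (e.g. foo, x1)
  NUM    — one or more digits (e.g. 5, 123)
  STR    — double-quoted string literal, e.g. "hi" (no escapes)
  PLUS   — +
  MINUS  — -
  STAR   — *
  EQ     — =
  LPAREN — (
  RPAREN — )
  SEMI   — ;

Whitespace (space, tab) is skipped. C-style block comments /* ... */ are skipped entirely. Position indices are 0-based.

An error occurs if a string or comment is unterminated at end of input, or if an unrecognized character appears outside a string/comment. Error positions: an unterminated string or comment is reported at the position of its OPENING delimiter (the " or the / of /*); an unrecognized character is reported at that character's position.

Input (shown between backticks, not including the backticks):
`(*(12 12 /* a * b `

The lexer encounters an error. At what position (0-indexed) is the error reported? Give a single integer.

Answer: 9

Derivation:
pos=0: emit LPAREN '('
pos=1: emit STAR '*'
pos=2: emit LPAREN '('
pos=3: emit NUM '12' (now at pos=5)
pos=6: emit NUM '12' (now at pos=8)
pos=9: enter COMMENT mode (saw '/*')
pos=9: ERROR — unterminated comment (reached EOF)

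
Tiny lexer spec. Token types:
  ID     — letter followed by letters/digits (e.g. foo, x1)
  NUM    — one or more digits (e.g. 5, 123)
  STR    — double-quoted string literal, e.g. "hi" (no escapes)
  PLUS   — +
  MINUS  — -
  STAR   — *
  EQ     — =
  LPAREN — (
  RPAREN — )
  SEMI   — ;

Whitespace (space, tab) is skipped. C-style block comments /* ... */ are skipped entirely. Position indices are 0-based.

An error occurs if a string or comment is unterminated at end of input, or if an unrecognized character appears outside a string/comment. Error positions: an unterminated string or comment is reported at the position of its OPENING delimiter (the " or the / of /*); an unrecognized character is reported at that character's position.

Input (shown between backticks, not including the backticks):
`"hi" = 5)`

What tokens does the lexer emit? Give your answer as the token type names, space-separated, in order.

pos=0: enter STRING mode
pos=0: emit STR "hi" (now at pos=4)
pos=5: emit EQ '='
pos=7: emit NUM '5' (now at pos=8)
pos=8: emit RPAREN ')'
DONE. 4 tokens: [STR, EQ, NUM, RPAREN]

Answer: STR EQ NUM RPAREN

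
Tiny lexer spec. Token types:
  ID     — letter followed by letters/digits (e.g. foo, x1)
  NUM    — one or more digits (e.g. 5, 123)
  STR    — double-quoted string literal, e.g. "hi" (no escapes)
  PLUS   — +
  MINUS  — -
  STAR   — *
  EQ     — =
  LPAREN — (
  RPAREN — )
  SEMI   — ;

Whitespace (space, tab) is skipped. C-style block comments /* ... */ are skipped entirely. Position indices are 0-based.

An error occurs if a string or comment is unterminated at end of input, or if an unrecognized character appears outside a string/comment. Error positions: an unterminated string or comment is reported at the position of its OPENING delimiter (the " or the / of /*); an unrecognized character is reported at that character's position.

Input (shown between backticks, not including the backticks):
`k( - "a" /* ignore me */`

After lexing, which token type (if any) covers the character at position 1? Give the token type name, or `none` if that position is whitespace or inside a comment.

Answer: LPAREN

Derivation:
pos=0: emit ID 'k' (now at pos=1)
pos=1: emit LPAREN '('
pos=3: emit MINUS '-'
pos=5: enter STRING mode
pos=5: emit STR "a" (now at pos=8)
pos=9: enter COMMENT mode (saw '/*')
exit COMMENT mode (now at pos=24)
DONE. 4 tokens: [ID, LPAREN, MINUS, STR]
Position 1: char is '(' -> LPAREN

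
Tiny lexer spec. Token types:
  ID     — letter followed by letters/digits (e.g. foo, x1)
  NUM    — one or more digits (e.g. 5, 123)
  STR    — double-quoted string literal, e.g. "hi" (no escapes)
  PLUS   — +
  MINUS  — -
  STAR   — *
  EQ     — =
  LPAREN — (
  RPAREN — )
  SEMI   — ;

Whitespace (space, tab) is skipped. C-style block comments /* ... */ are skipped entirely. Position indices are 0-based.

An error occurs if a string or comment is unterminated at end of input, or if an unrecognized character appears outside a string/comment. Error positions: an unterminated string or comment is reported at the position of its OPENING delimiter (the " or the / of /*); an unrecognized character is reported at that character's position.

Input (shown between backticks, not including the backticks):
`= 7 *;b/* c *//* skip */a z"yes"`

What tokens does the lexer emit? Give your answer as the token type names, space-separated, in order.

Answer: EQ NUM STAR SEMI ID ID ID STR

Derivation:
pos=0: emit EQ '='
pos=2: emit NUM '7' (now at pos=3)
pos=4: emit STAR '*'
pos=5: emit SEMI ';'
pos=6: emit ID 'b' (now at pos=7)
pos=7: enter COMMENT mode (saw '/*')
exit COMMENT mode (now at pos=14)
pos=14: enter COMMENT mode (saw '/*')
exit COMMENT mode (now at pos=24)
pos=24: emit ID 'a' (now at pos=25)
pos=26: emit ID 'z' (now at pos=27)
pos=27: enter STRING mode
pos=27: emit STR "yes" (now at pos=32)
DONE. 8 tokens: [EQ, NUM, STAR, SEMI, ID, ID, ID, STR]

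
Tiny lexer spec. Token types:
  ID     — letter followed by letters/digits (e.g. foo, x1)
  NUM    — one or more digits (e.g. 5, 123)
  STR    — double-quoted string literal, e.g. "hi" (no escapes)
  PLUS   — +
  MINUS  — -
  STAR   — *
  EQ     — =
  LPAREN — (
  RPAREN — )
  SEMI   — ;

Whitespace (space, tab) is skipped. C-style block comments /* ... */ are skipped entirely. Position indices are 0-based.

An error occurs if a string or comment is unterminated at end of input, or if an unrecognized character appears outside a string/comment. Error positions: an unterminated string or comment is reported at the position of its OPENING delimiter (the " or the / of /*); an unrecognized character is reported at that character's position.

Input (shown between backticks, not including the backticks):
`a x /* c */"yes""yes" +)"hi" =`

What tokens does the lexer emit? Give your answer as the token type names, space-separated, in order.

Answer: ID ID STR STR PLUS RPAREN STR EQ

Derivation:
pos=0: emit ID 'a' (now at pos=1)
pos=2: emit ID 'x' (now at pos=3)
pos=4: enter COMMENT mode (saw '/*')
exit COMMENT mode (now at pos=11)
pos=11: enter STRING mode
pos=11: emit STR "yes" (now at pos=16)
pos=16: enter STRING mode
pos=16: emit STR "yes" (now at pos=21)
pos=22: emit PLUS '+'
pos=23: emit RPAREN ')'
pos=24: enter STRING mode
pos=24: emit STR "hi" (now at pos=28)
pos=29: emit EQ '='
DONE. 8 tokens: [ID, ID, STR, STR, PLUS, RPAREN, STR, EQ]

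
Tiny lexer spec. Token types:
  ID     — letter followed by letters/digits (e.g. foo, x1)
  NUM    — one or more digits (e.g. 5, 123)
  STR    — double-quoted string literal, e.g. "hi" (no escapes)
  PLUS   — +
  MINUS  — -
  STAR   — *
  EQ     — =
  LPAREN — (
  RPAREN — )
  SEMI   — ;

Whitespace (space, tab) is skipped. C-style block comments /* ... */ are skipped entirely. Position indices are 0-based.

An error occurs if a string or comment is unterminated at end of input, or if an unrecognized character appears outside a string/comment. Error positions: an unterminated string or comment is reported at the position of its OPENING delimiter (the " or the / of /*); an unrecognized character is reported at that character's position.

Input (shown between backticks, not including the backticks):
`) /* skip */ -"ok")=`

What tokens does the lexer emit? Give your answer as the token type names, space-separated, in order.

pos=0: emit RPAREN ')'
pos=2: enter COMMENT mode (saw '/*')
exit COMMENT mode (now at pos=12)
pos=13: emit MINUS '-'
pos=14: enter STRING mode
pos=14: emit STR "ok" (now at pos=18)
pos=18: emit RPAREN ')'
pos=19: emit EQ '='
DONE. 5 tokens: [RPAREN, MINUS, STR, RPAREN, EQ]

Answer: RPAREN MINUS STR RPAREN EQ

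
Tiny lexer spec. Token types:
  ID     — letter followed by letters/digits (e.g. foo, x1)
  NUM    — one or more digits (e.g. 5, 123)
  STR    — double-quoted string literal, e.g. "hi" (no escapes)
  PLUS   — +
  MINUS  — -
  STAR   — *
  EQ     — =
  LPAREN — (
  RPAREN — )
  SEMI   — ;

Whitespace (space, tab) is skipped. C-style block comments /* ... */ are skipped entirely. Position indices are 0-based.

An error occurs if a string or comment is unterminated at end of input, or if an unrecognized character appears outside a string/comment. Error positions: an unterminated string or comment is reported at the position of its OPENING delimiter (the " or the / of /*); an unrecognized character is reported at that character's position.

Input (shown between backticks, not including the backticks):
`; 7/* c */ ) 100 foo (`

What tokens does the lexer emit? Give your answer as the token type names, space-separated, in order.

pos=0: emit SEMI ';'
pos=2: emit NUM '7' (now at pos=3)
pos=3: enter COMMENT mode (saw '/*')
exit COMMENT mode (now at pos=10)
pos=11: emit RPAREN ')'
pos=13: emit NUM '100' (now at pos=16)
pos=17: emit ID 'foo' (now at pos=20)
pos=21: emit LPAREN '('
DONE. 6 tokens: [SEMI, NUM, RPAREN, NUM, ID, LPAREN]

Answer: SEMI NUM RPAREN NUM ID LPAREN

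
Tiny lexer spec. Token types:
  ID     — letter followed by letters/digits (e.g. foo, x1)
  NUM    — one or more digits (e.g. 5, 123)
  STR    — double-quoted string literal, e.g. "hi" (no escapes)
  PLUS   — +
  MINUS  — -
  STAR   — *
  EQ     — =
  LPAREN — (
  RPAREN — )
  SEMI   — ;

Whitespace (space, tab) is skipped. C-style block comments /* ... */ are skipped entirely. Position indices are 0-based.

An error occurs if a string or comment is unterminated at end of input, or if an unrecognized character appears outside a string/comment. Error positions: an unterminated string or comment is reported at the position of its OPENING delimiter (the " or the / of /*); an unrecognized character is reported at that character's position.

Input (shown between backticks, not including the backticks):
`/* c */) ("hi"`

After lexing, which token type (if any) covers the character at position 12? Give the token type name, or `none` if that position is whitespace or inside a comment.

pos=0: enter COMMENT mode (saw '/*')
exit COMMENT mode (now at pos=7)
pos=7: emit RPAREN ')'
pos=9: emit LPAREN '('
pos=10: enter STRING mode
pos=10: emit STR "hi" (now at pos=14)
DONE. 3 tokens: [RPAREN, LPAREN, STR]
Position 12: char is 'i' -> STR

Answer: STR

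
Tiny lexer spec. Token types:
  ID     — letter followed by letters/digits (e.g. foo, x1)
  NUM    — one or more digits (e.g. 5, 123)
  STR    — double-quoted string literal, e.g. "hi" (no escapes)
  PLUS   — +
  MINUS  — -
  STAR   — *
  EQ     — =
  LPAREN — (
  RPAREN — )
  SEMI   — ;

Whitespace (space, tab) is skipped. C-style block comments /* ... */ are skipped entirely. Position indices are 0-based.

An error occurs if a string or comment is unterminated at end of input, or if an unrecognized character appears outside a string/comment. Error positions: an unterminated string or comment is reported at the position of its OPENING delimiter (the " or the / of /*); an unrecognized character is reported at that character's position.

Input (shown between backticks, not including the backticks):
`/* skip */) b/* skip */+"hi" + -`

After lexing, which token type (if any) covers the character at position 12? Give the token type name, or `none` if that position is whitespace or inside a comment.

Answer: ID

Derivation:
pos=0: enter COMMENT mode (saw '/*')
exit COMMENT mode (now at pos=10)
pos=10: emit RPAREN ')'
pos=12: emit ID 'b' (now at pos=13)
pos=13: enter COMMENT mode (saw '/*')
exit COMMENT mode (now at pos=23)
pos=23: emit PLUS '+'
pos=24: enter STRING mode
pos=24: emit STR "hi" (now at pos=28)
pos=29: emit PLUS '+'
pos=31: emit MINUS '-'
DONE. 6 tokens: [RPAREN, ID, PLUS, STR, PLUS, MINUS]
Position 12: char is 'b' -> ID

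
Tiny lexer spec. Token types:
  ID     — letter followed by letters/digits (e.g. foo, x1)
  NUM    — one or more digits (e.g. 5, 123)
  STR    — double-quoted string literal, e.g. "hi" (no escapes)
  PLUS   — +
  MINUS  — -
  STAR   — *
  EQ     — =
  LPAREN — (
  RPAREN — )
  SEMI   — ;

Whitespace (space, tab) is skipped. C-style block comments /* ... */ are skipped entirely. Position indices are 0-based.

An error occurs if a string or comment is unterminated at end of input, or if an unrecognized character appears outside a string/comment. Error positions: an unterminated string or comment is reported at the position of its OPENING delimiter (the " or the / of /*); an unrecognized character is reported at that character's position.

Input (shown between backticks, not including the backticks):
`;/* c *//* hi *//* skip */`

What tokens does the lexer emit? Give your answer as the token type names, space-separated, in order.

Answer: SEMI

Derivation:
pos=0: emit SEMI ';'
pos=1: enter COMMENT mode (saw '/*')
exit COMMENT mode (now at pos=8)
pos=8: enter COMMENT mode (saw '/*')
exit COMMENT mode (now at pos=16)
pos=16: enter COMMENT mode (saw '/*')
exit COMMENT mode (now at pos=26)
DONE. 1 tokens: [SEMI]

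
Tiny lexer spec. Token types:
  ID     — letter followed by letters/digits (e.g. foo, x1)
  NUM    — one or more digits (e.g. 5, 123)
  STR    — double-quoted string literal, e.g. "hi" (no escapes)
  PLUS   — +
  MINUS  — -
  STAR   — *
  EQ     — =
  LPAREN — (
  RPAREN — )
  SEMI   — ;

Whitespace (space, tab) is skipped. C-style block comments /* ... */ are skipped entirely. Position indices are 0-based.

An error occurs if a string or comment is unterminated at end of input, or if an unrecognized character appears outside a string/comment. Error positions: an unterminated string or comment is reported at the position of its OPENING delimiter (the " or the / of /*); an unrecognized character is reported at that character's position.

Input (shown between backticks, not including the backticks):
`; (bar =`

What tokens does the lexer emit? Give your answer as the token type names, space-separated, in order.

pos=0: emit SEMI ';'
pos=2: emit LPAREN '('
pos=3: emit ID 'bar' (now at pos=6)
pos=7: emit EQ '='
DONE. 4 tokens: [SEMI, LPAREN, ID, EQ]

Answer: SEMI LPAREN ID EQ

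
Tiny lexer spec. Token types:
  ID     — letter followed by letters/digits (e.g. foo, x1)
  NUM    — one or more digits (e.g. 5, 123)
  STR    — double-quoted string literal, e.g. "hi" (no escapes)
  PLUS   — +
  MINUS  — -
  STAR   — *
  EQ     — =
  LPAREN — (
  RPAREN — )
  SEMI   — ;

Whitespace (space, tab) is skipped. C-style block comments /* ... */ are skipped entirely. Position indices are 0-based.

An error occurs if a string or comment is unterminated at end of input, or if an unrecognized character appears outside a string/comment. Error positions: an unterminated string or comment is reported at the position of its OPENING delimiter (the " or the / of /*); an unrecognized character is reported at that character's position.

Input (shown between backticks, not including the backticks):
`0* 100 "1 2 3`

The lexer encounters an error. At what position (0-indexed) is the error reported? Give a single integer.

pos=0: emit NUM '0' (now at pos=1)
pos=1: emit STAR '*'
pos=3: emit NUM '100' (now at pos=6)
pos=7: enter STRING mode
pos=7: ERROR — unterminated string

Answer: 7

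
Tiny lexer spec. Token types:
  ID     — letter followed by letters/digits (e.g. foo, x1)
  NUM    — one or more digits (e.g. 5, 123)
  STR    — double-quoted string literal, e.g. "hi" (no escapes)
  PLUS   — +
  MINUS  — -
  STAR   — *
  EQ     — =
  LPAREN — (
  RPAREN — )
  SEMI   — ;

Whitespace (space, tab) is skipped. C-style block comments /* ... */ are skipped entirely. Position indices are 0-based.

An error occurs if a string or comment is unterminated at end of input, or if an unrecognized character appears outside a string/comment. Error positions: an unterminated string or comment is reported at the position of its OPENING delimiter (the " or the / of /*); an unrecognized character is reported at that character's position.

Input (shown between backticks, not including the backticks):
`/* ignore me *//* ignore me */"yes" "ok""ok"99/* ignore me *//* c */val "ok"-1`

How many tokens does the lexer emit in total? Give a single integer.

pos=0: enter COMMENT mode (saw '/*')
exit COMMENT mode (now at pos=15)
pos=15: enter COMMENT mode (saw '/*')
exit COMMENT mode (now at pos=30)
pos=30: enter STRING mode
pos=30: emit STR "yes" (now at pos=35)
pos=36: enter STRING mode
pos=36: emit STR "ok" (now at pos=40)
pos=40: enter STRING mode
pos=40: emit STR "ok" (now at pos=44)
pos=44: emit NUM '99' (now at pos=46)
pos=46: enter COMMENT mode (saw '/*')
exit COMMENT mode (now at pos=61)
pos=61: enter COMMENT mode (saw '/*')
exit COMMENT mode (now at pos=68)
pos=68: emit ID 'val' (now at pos=71)
pos=72: enter STRING mode
pos=72: emit STR "ok" (now at pos=76)
pos=76: emit MINUS '-'
pos=77: emit NUM '1' (now at pos=78)
DONE. 8 tokens: [STR, STR, STR, NUM, ID, STR, MINUS, NUM]

Answer: 8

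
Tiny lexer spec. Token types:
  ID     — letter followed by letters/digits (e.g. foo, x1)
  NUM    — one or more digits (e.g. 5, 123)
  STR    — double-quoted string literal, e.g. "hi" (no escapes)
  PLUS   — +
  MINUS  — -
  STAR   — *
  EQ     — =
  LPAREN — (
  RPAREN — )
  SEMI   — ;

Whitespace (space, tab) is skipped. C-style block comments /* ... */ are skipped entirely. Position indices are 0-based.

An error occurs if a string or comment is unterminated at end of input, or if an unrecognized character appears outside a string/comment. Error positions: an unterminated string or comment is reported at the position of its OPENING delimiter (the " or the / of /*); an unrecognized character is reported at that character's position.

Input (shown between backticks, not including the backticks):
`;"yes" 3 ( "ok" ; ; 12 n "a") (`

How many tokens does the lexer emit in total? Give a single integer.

Answer: 12

Derivation:
pos=0: emit SEMI ';'
pos=1: enter STRING mode
pos=1: emit STR "yes" (now at pos=6)
pos=7: emit NUM '3' (now at pos=8)
pos=9: emit LPAREN '('
pos=11: enter STRING mode
pos=11: emit STR "ok" (now at pos=15)
pos=16: emit SEMI ';'
pos=18: emit SEMI ';'
pos=20: emit NUM '12' (now at pos=22)
pos=23: emit ID 'n' (now at pos=24)
pos=25: enter STRING mode
pos=25: emit STR "a" (now at pos=28)
pos=28: emit RPAREN ')'
pos=30: emit LPAREN '('
DONE. 12 tokens: [SEMI, STR, NUM, LPAREN, STR, SEMI, SEMI, NUM, ID, STR, RPAREN, LPAREN]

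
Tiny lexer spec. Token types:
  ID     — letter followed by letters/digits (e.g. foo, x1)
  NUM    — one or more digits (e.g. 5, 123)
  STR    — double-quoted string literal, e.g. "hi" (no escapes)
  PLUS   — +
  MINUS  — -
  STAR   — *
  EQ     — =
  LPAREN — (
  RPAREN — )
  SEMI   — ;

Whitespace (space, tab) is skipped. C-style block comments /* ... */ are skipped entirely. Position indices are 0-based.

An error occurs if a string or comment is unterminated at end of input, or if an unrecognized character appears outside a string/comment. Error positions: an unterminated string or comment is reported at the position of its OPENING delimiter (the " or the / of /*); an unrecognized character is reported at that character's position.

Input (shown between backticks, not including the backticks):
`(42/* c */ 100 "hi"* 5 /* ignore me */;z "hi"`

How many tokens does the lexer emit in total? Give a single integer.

pos=0: emit LPAREN '('
pos=1: emit NUM '42' (now at pos=3)
pos=3: enter COMMENT mode (saw '/*')
exit COMMENT mode (now at pos=10)
pos=11: emit NUM '100' (now at pos=14)
pos=15: enter STRING mode
pos=15: emit STR "hi" (now at pos=19)
pos=19: emit STAR '*'
pos=21: emit NUM '5' (now at pos=22)
pos=23: enter COMMENT mode (saw '/*')
exit COMMENT mode (now at pos=38)
pos=38: emit SEMI ';'
pos=39: emit ID 'z' (now at pos=40)
pos=41: enter STRING mode
pos=41: emit STR "hi" (now at pos=45)
DONE. 9 tokens: [LPAREN, NUM, NUM, STR, STAR, NUM, SEMI, ID, STR]

Answer: 9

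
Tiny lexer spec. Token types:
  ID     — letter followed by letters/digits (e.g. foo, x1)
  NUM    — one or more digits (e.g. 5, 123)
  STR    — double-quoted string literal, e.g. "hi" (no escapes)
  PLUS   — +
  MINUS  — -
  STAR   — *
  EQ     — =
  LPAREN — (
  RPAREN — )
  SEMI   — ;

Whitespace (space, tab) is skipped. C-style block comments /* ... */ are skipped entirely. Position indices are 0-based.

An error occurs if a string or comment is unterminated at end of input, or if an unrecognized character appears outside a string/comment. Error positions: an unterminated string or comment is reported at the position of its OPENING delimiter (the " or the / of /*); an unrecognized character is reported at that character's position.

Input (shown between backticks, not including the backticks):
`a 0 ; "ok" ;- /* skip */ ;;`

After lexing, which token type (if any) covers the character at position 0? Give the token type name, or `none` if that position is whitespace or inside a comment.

Answer: ID

Derivation:
pos=0: emit ID 'a' (now at pos=1)
pos=2: emit NUM '0' (now at pos=3)
pos=4: emit SEMI ';'
pos=6: enter STRING mode
pos=6: emit STR "ok" (now at pos=10)
pos=11: emit SEMI ';'
pos=12: emit MINUS '-'
pos=14: enter COMMENT mode (saw '/*')
exit COMMENT mode (now at pos=24)
pos=25: emit SEMI ';'
pos=26: emit SEMI ';'
DONE. 8 tokens: [ID, NUM, SEMI, STR, SEMI, MINUS, SEMI, SEMI]
Position 0: char is 'a' -> ID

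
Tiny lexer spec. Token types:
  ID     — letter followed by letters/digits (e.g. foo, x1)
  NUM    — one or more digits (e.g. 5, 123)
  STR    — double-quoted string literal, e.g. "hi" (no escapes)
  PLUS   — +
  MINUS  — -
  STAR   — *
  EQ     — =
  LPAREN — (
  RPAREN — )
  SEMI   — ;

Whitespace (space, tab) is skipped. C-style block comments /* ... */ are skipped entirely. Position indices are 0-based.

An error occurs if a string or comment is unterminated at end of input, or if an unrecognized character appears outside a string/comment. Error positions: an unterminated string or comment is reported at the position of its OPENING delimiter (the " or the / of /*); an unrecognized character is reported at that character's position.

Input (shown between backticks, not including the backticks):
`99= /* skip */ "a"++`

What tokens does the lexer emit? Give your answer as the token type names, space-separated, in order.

pos=0: emit NUM '99' (now at pos=2)
pos=2: emit EQ '='
pos=4: enter COMMENT mode (saw '/*')
exit COMMENT mode (now at pos=14)
pos=15: enter STRING mode
pos=15: emit STR "a" (now at pos=18)
pos=18: emit PLUS '+'
pos=19: emit PLUS '+'
DONE. 5 tokens: [NUM, EQ, STR, PLUS, PLUS]

Answer: NUM EQ STR PLUS PLUS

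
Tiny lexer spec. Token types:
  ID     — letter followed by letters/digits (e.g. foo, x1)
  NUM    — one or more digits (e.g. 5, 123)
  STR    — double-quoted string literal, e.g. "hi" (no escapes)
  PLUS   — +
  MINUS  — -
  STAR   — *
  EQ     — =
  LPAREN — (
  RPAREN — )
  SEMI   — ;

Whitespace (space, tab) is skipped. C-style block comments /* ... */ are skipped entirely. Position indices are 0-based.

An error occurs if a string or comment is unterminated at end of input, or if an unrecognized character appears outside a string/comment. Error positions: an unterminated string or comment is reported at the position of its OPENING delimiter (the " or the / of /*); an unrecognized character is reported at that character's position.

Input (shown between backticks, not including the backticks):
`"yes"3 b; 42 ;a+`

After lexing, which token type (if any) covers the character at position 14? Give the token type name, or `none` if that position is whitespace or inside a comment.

pos=0: enter STRING mode
pos=0: emit STR "yes" (now at pos=5)
pos=5: emit NUM '3' (now at pos=6)
pos=7: emit ID 'b' (now at pos=8)
pos=8: emit SEMI ';'
pos=10: emit NUM '42' (now at pos=12)
pos=13: emit SEMI ';'
pos=14: emit ID 'a' (now at pos=15)
pos=15: emit PLUS '+'
DONE. 8 tokens: [STR, NUM, ID, SEMI, NUM, SEMI, ID, PLUS]
Position 14: char is 'a' -> ID

Answer: ID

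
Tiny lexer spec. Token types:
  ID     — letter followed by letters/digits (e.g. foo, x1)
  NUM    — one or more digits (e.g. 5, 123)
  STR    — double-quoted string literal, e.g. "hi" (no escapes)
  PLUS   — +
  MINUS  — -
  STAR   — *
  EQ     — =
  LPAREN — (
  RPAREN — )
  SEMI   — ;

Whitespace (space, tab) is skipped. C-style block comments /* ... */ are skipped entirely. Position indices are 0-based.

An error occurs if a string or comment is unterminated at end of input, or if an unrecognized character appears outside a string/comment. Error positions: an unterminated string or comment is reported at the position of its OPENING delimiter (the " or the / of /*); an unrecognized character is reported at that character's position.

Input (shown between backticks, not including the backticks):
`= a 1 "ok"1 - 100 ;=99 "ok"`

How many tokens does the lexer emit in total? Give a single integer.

Answer: 11

Derivation:
pos=0: emit EQ '='
pos=2: emit ID 'a' (now at pos=3)
pos=4: emit NUM '1' (now at pos=5)
pos=6: enter STRING mode
pos=6: emit STR "ok" (now at pos=10)
pos=10: emit NUM '1' (now at pos=11)
pos=12: emit MINUS '-'
pos=14: emit NUM '100' (now at pos=17)
pos=18: emit SEMI ';'
pos=19: emit EQ '='
pos=20: emit NUM '99' (now at pos=22)
pos=23: enter STRING mode
pos=23: emit STR "ok" (now at pos=27)
DONE. 11 tokens: [EQ, ID, NUM, STR, NUM, MINUS, NUM, SEMI, EQ, NUM, STR]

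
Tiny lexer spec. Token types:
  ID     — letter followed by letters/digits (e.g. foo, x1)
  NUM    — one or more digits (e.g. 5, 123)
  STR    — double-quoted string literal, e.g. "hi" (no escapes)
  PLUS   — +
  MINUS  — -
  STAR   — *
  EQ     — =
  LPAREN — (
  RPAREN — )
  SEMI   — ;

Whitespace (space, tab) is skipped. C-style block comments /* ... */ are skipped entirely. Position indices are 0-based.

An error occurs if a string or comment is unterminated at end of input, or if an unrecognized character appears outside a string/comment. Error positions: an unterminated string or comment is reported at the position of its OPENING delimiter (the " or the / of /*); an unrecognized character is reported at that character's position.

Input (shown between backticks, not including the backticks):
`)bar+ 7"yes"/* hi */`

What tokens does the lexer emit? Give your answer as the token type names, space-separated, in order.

pos=0: emit RPAREN ')'
pos=1: emit ID 'bar' (now at pos=4)
pos=4: emit PLUS '+'
pos=6: emit NUM '7' (now at pos=7)
pos=7: enter STRING mode
pos=7: emit STR "yes" (now at pos=12)
pos=12: enter COMMENT mode (saw '/*')
exit COMMENT mode (now at pos=20)
DONE. 5 tokens: [RPAREN, ID, PLUS, NUM, STR]

Answer: RPAREN ID PLUS NUM STR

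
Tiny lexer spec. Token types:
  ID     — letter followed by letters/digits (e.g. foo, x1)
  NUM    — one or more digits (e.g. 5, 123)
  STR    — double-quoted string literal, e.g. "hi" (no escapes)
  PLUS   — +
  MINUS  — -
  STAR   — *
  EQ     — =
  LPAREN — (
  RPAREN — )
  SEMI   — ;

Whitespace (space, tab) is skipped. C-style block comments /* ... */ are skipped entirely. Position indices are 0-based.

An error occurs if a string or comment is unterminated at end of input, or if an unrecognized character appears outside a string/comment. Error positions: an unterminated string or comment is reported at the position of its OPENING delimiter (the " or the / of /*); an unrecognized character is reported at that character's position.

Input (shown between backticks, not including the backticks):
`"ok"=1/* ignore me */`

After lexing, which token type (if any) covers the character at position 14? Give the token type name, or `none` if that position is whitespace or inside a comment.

pos=0: enter STRING mode
pos=0: emit STR "ok" (now at pos=4)
pos=4: emit EQ '='
pos=5: emit NUM '1' (now at pos=6)
pos=6: enter COMMENT mode (saw '/*')
exit COMMENT mode (now at pos=21)
DONE. 3 tokens: [STR, EQ, NUM]
Position 14: char is 'e' -> none

Answer: none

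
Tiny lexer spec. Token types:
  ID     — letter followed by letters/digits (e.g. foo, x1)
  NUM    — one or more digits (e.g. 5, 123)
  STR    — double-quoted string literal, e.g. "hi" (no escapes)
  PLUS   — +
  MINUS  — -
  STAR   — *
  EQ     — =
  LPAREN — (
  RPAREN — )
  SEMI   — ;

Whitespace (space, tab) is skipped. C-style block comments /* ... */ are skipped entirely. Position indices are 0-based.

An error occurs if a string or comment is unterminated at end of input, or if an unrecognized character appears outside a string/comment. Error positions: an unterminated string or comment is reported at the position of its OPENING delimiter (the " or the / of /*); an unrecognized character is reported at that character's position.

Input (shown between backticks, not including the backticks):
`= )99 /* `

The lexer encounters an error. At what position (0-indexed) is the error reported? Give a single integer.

Answer: 6

Derivation:
pos=0: emit EQ '='
pos=2: emit RPAREN ')'
pos=3: emit NUM '99' (now at pos=5)
pos=6: enter COMMENT mode (saw '/*')
pos=6: ERROR — unterminated comment (reached EOF)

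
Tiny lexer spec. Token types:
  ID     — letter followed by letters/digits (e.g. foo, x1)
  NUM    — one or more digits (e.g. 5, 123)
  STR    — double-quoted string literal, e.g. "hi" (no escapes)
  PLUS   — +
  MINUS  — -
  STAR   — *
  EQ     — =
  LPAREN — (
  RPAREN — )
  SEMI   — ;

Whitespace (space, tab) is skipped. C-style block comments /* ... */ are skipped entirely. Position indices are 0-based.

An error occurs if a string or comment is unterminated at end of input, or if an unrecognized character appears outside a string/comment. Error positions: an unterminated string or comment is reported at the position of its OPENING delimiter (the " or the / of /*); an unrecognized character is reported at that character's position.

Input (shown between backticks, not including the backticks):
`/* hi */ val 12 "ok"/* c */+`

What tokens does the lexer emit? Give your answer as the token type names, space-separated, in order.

pos=0: enter COMMENT mode (saw '/*')
exit COMMENT mode (now at pos=8)
pos=9: emit ID 'val' (now at pos=12)
pos=13: emit NUM '12' (now at pos=15)
pos=16: enter STRING mode
pos=16: emit STR "ok" (now at pos=20)
pos=20: enter COMMENT mode (saw '/*')
exit COMMENT mode (now at pos=27)
pos=27: emit PLUS '+'
DONE. 4 tokens: [ID, NUM, STR, PLUS]

Answer: ID NUM STR PLUS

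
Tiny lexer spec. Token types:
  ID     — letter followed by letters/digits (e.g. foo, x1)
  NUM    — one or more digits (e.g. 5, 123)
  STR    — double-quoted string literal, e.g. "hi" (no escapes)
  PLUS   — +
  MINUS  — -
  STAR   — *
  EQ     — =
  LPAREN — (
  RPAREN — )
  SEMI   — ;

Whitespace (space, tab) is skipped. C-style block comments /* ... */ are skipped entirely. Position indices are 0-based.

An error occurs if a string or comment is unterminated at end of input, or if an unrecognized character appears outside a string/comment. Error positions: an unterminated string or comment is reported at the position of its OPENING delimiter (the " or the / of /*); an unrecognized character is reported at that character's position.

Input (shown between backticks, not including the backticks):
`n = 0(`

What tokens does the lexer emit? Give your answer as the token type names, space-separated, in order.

Answer: ID EQ NUM LPAREN

Derivation:
pos=0: emit ID 'n' (now at pos=1)
pos=2: emit EQ '='
pos=4: emit NUM '0' (now at pos=5)
pos=5: emit LPAREN '('
DONE. 4 tokens: [ID, EQ, NUM, LPAREN]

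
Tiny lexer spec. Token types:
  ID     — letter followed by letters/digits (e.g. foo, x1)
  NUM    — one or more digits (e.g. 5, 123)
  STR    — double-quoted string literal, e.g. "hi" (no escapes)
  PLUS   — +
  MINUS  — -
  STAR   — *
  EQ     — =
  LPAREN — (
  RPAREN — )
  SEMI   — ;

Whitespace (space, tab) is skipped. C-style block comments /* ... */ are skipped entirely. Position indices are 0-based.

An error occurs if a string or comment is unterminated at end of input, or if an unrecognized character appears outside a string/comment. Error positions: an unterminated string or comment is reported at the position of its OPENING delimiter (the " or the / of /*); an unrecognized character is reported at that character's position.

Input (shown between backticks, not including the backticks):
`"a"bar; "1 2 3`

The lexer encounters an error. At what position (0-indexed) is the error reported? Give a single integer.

pos=0: enter STRING mode
pos=0: emit STR "a" (now at pos=3)
pos=3: emit ID 'bar' (now at pos=6)
pos=6: emit SEMI ';'
pos=8: enter STRING mode
pos=8: ERROR — unterminated string

Answer: 8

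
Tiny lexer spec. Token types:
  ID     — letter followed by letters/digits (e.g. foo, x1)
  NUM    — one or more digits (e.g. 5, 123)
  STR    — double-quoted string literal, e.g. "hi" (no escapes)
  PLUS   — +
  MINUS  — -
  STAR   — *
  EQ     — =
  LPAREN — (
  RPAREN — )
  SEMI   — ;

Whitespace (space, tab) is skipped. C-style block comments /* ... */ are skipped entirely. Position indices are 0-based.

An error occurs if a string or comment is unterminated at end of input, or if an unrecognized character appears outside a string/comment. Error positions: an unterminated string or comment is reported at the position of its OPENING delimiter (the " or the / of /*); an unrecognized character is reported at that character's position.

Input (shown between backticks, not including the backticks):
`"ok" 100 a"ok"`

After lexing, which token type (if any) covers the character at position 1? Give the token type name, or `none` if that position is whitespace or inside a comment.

pos=0: enter STRING mode
pos=0: emit STR "ok" (now at pos=4)
pos=5: emit NUM '100' (now at pos=8)
pos=9: emit ID 'a' (now at pos=10)
pos=10: enter STRING mode
pos=10: emit STR "ok" (now at pos=14)
DONE. 4 tokens: [STR, NUM, ID, STR]
Position 1: char is 'o' -> STR

Answer: STR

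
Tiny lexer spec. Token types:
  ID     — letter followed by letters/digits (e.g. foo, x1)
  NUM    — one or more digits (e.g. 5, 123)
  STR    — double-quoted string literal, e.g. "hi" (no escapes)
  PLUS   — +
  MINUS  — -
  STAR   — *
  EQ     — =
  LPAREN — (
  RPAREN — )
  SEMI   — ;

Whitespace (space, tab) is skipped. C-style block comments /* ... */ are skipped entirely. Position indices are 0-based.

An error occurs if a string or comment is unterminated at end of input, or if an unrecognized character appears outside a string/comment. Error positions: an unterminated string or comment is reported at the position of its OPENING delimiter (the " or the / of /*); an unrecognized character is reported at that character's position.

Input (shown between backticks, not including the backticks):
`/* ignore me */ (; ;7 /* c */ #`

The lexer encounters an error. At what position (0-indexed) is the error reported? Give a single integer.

Answer: 30

Derivation:
pos=0: enter COMMENT mode (saw '/*')
exit COMMENT mode (now at pos=15)
pos=16: emit LPAREN '('
pos=17: emit SEMI ';'
pos=19: emit SEMI ';'
pos=20: emit NUM '7' (now at pos=21)
pos=22: enter COMMENT mode (saw '/*')
exit COMMENT mode (now at pos=29)
pos=30: ERROR — unrecognized char '#'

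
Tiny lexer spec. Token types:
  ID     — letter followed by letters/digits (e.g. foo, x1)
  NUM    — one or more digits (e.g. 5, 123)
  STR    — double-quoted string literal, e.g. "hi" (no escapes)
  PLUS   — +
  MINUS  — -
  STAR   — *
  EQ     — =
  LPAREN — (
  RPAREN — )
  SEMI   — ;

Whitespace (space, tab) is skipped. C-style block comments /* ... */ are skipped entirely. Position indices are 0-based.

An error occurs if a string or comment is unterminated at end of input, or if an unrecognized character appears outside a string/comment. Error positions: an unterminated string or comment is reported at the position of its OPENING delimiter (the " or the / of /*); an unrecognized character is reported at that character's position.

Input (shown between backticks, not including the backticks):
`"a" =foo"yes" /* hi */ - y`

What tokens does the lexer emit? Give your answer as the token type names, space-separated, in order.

Answer: STR EQ ID STR MINUS ID

Derivation:
pos=0: enter STRING mode
pos=0: emit STR "a" (now at pos=3)
pos=4: emit EQ '='
pos=5: emit ID 'foo' (now at pos=8)
pos=8: enter STRING mode
pos=8: emit STR "yes" (now at pos=13)
pos=14: enter COMMENT mode (saw '/*')
exit COMMENT mode (now at pos=22)
pos=23: emit MINUS '-'
pos=25: emit ID 'y' (now at pos=26)
DONE. 6 tokens: [STR, EQ, ID, STR, MINUS, ID]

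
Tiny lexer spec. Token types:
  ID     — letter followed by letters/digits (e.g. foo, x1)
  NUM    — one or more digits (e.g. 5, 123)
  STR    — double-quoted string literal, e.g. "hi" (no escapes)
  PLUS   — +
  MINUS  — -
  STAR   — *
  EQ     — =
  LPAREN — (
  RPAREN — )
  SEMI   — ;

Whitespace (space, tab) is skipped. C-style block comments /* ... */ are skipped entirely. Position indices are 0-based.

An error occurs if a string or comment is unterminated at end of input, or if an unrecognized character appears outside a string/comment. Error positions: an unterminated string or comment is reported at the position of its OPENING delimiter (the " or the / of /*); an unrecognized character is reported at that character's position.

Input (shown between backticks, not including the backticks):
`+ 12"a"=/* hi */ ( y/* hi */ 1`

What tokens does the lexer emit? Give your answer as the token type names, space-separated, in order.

pos=0: emit PLUS '+'
pos=2: emit NUM '12' (now at pos=4)
pos=4: enter STRING mode
pos=4: emit STR "a" (now at pos=7)
pos=7: emit EQ '='
pos=8: enter COMMENT mode (saw '/*')
exit COMMENT mode (now at pos=16)
pos=17: emit LPAREN '('
pos=19: emit ID 'y' (now at pos=20)
pos=20: enter COMMENT mode (saw '/*')
exit COMMENT mode (now at pos=28)
pos=29: emit NUM '1' (now at pos=30)
DONE. 7 tokens: [PLUS, NUM, STR, EQ, LPAREN, ID, NUM]

Answer: PLUS NUM STR EQ LPAREN ID NUM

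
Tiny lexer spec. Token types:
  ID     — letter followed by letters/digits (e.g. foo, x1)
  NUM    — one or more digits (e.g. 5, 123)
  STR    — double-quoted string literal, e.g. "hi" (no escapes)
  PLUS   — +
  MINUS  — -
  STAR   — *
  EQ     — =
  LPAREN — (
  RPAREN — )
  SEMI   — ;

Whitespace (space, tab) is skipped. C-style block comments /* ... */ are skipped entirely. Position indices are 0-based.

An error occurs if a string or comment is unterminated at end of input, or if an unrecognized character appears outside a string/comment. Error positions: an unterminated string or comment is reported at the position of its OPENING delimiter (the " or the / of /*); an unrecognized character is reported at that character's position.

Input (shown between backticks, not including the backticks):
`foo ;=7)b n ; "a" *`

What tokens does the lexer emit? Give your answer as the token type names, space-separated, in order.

Answer: ID SEMI EQ NUM RPAREN ID ID SEMI STR STAR

Derivation:
pos=0: emit ID 'foo' (now at pos=3)
pos=4: emit SEMI ';'
pos=5: emit EQ '='
pos=6: emit NUM '7' (now at pos=7)
pos=7: emit RPAREN ')'
pos=8: emit ID 'b' (now at pos=9)
pos=10: emit ID 'n' (now at pos=11)
pos=12: emit SEMI ';'
pos=14: enter STRING mode
pos=14: emit STR "a" (now at pos=17)
pos=18: emit STAR '*'
DONE. 10 tokens: [ID, SEMI, EQ, NUM, RPAREN, ID, ID, SEMI, STR, STAR]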